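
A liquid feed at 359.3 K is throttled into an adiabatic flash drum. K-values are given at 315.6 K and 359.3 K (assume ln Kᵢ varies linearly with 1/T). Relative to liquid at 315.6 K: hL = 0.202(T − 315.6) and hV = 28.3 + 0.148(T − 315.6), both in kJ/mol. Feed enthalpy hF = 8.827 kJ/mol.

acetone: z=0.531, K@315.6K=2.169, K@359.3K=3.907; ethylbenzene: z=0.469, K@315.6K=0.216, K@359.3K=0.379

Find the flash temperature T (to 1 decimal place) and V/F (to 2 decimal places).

Adiabatic flash: solve Rachford–Rice at each trial T, then check hF = ψ·hV(T) + (1−ψ)·hL(T).
  T = 315.6 K: K = (2.169, 0.216), RR gives ψ = 0.276, H_out = 7.814 kJ/mol
  T = 359.3 K: K = (3.907, 0.379), RR gives ψ = 0.694, H_out = 26.823 kJ/mol
  T = 337.5 K: K = (2.969, 0.292), RR gives ψ = 0.511, H_out = 18.290 kJ/mol
  T = 326.6 K: K = (2.553, 0.252), RR gives ψ = 0.408, H_out = 13.533 kJ/mol
  T = 321.1 K: K = (2.356, 0.234), RR gives ψ = 0.347, H_out = 10.836 kJ/mol
  T = 318.4 K: K = (2.263, 0.225), RR gives ψ = 0.314, H_out = 9.401 kJ/mol
  T = 317.0 K: K = (2.216, 0.220), RR gives ψ = 0.295, H_out = 8.621 kJ/mol
Linear interpolation between T = 317.0 (H_out = 8.621) and T = 318.4 (H_out = 9.401) on hF = 8.827 gives T ≈ 317.4 K, at which ψ = 0.30.

T = 317.4 K, V/F = 0.30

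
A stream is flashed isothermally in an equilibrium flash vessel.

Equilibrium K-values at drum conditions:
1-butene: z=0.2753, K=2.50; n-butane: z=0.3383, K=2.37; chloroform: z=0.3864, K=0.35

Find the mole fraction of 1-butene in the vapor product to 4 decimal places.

Rachford–Rice: g(ψ) = Σ zᵢ(Kᵢ−1)/(1+ψ(Kᵢ−1)) = 0.
g(0) = ΣzᵢKᵢ − 1 = 0.6253 and g(1) = 1 − Σzᵢ/Kᵢ = -0.3569, so a root lies in (0, 1).
Newton–Raphson from ψ = 0.5:
  ψ = 0.5000: g = 0.13894, g' = -0.7842 → ψ = 0.6772
  ψ = 0.6772: g = -0.00335, g' = -0.8442 → ψ = 0.6732
Converged at ψ = 0.6732.
Compositions from xᵢ = zᵢ/(1+ψ(Kᵢ−1)), yᵢ = Kᵢxᵢ:
  1-butene: x = 0.1370, y = 0.3424
  n-butane: x = 0.1760, y = 0.4171
  chloroform: x = 0.6870, y = 0.2405

y_1-butene = 0.3424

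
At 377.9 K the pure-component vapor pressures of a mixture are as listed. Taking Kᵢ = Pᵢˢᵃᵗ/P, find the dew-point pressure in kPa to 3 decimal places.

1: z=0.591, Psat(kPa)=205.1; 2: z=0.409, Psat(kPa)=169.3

At the dew point ψ → 1, so Σzᵢ/Kᵢ = 1 with Kᵢ = Pᵢˢᵃᵗ/P ⇒ 1/P = Σzᵢ/Pᵢˢᵃᵗ.
1/P = 0.591/205.1 + 0.409/169.3 = 0.005297 ⇒ P = 188.774 kPa

Pdew = 188.774 kPa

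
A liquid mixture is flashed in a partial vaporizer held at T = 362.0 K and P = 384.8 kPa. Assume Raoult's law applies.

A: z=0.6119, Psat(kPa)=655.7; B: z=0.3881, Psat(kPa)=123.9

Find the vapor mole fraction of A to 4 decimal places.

y_A = 0.8360

Raoult's law: Kᵢ = Pᵢˢᵃᵗ/P = Pᵢˢᵃᵗ/384.8.
  K_A = 655.7/384.8 = 1.704002, K_B = 123.9/384.8 = 0.321985
Rachford–Rice: g(β) = Σ zᵢ(Kᵢ−1)/(1+β(Kᵢ−1)) = 0.
g(0) = ΣzᵢKᵢ − 1 = 0.1676 and g(1) = 1 − Σzᵢ/Kᵢ = -0.5644, so a root lies in (0, 1).
Newton iteration, β⁰ = 0.68:
  β = 0.6800: g = -0.19692, g' = -0.7529 → β = 0.4185
  β = 0.4185: g = -0.03461, g' = -0.5287 → β = 0.3530
  β = 0.3530: g = -0.00089, g' = -0.5029 → β = 0.3512
Converged at β = 0.3512.
Compositions from xᵢ = zᵢ/(1+β(Kᵢ−1)), yᵢ = Kᵢxᵢ:
  A: x = 0.4906, y = 0.8360
  B: x = 0.5094, y = 0.1640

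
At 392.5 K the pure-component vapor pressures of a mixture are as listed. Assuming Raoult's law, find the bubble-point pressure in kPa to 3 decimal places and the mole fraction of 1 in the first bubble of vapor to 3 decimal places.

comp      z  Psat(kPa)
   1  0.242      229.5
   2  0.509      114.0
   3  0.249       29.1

Pbub = 120.811 kPa, y_1 = 0.460

At the bubble point ψ → 0, so ΣzᵢKᵢ = 1 with Kᵢ = Pᵢˢᵃᵗ/P ⇒ P = ΣzᵢPᵢˢᵃᵗ.
P = 0.242·229.5 + 0.509·114.0 + 0.249·29.1 = 120.811 kPa
yᵢ = zᵢPᵢˢᵃᵗ/P ⇒ y_1 = 0.242·229.5/120.811 = 0.460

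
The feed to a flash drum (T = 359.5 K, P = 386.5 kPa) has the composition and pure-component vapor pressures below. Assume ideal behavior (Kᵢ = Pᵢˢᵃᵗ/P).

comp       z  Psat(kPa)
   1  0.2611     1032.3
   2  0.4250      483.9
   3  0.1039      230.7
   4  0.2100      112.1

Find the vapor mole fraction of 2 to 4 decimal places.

y_2 = 0.4630

Raoult's law: Kᵢ = Pᵢˢᵃᵗ/P = Pᵢˢᵃᵗ/386.5.
  K_1 = 1032.3/386.5 = 2.670893, K_2 = 483.9/386.5 = 1.252005, K_3 = 230.7/386.5 = 0.596895, K_4 = 112.1/386.5 = 0.290039
Rachford–Rice: g(ψ) = Σ zᵢ(Kᵢ−1)/(1+ψ(Kᵢ−1)) = 0.
g(0) = ΣzᵢKᵢ − 1 = 0.3524 and g(1) = 1 − Σzᵢ/Kᵢ = -0.3353, so a root lies in (0, 1).
Newton iteration, ψ⁰ = 0.5:
  ψ = 0.5000: g = 0.04921, g' = -0.5186 → ψ = 0.5949
  ψ = 0.5949: g = -0.00127, g' = -0.5502 → ψ = 0.5926
Converged at ψ = 0.5926.
Compositions from xᵢ = zᵢ/(1+ψ(Kᵢ−1)), yᵢ = Kᵢxᵢ:
  1: x = 0.1312, y = 0.3504
  2: x = 0.3698, y = 0.4630
  3: x = 0.1365, y = 0.0815
  4: x = 0.3625, y = 0.1051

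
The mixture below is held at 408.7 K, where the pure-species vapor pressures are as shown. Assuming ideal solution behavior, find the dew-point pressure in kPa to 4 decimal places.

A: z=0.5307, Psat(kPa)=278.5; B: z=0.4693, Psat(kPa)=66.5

Pdew = 111.5734 kPa

At the dew point ψ → 1, so Σzᵢ/Kᵢ = 1 with Kᵢ = Pᵢˢᵃᵗ/P ⇒ 1/P = Σzᵢ/Pᵢˢᵃᵗ.
1/P = 0.5307/278.5 + 0.4693/66.5 = 0.0089627 ⇒ P = 111.5734 kPa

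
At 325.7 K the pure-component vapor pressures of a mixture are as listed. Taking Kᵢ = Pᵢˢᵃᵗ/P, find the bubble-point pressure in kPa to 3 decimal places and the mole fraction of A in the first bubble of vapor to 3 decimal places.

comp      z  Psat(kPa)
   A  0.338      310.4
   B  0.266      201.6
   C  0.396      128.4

At the bubble point ψ → 0, so ΣzᵢKᵢ = 1 with Kᵢ = Pᵢˢᵃᵗ/P ⇒ P = ΣzᵢPᵢˢᵃᵗ.
P = 0.338·310.4 + 0.266·201.6 + 0.396·128.4 = 209.387 kPa
yᵢ = zᵢPᵢˢᵃᵗ/P ⇒ y_A = 0.338·310.4/209.387 = 0.501

Pbub = 209.387 kPa, y_A = 0.501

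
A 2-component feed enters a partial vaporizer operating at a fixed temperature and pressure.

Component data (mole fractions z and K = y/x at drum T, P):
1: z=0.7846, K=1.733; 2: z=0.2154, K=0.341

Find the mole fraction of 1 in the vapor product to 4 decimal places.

y_1 = 0.8204

Material balance + equilibrium reduce to Σ zᵢ(Kᵢ−1)/(1+ψ(Kᵢ−1)) = 0.
g(0) = ΣzᵢKᵢ − 1 = 0.4332 and g(1) = 1 − Σzᵢ/Kᵢ = -0.0844, so a root lies in (0, 1).
Binary case is linear: z₁(K₁−1)(1+ψ(K₂−1)) + z₂(K₂−1)(1+ψ(K₁−1)) = 0
⇒ ψ = [z₁(K₁−1)+z₂(K₂−1)] / [−(K₁−1)(K₂−1)] = 0.43316/0.48305 = 0.8967
Compositions from xᵢ = zᵢ/(1+ψ(Kᵢ−1)), yᵢ = Kᵢxᵢ:
  1: x = 0.4734, y = 0.8204
  2: x = 0.5266, y = 0.1796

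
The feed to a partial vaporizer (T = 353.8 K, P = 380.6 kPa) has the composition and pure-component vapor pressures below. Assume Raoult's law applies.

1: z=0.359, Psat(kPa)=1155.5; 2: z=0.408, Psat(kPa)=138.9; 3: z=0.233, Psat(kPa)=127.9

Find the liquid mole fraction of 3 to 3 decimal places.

Raoult's law: Kᵢ = Pᵢˢᵃᵗ/P = Pᵢˢᵃᵗ/380.6.
  K_1 = 1155.5/380.6 = 3.03600, K_2 = 138.9/380.6 = 0.36495, K_3 = 127.9/380.6 = 0.33605
Let ψ = V/F and solve Σ zᵢ(Kᵢ−1)/(1+ψ(Kᵢ−1)) = 0.
Check two-phase: ΣzᵢKᵢ = 1.317 > 1 and Σzᵢ/Kᵢ = 1.930 > 1, so g(0) = 0.317 > 0 and g(1) = -0.930 < 0.
Newton–Raphson from ψ = 0.5:
  ψ = 0.500: g = -0.2490, g' = -0.949 → ψ = 0.238
  ψ = 0.238: g = 0.0038, g' = -1.049 → ψ = 0.241
Converged at ψ = 0.241.
Compositions from xᵢ = zᵢ/(1+ψ(Kᵢ−1)), yᵢ = Kᵢxᵢ:
  1: x = 0.241, y = 0.731
  2: x = 0.482, y = 0.176
  3: x = 0.277, y = 0.093

x_3 = 0.277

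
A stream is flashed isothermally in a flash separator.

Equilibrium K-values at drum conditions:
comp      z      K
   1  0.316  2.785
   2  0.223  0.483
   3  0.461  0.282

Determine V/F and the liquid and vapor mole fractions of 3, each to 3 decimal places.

Rachford–Rice: g(V/F) = Σ zᵢ(Kᵢ−1)/(1+V/F(Kᵢ−1)) = 0.
g(0) = ΣzᵢKᵢ − 1 = 0.118 and g(1) = 1 − Σzᵢ/Kᵢ = -1.210, so a root lies in (0, 1).
Newton iteration, V/F⁰ = 0.5:
  V/F = 0.500: g = -0.3738, g' = -0.968 → V/F = 0.114
  V/F = 0.114: g = -0.0141, g' = -1.045 → V/F = 0.100
Converged at V/F = 0.100.
Compositions from xᵢ = zᵢ/(1+V/F(Kᵢ−1)), yᵢ = Kᵢxᵢ:
  1: x = 0.268, y = 0.746
  2: x = 0.235, y = 0.114
  3: x = 0.497, y = 0.140

V/F = 0.100, x_3 = 0.497, y_3 = 0.140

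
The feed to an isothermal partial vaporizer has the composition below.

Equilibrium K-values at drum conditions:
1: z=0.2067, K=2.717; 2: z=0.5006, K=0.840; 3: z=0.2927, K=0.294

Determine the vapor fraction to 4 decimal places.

ψ = 0.0987

Material balance + equilibrium reduce to Σ zᵢ(Kᵢ−1)/(1+ψ(Kᵢ−1)) = 0.
g(0) = ΣzᵢKᵢ − 1 = 0.0682 and g(1) = 1 − Σzᵢ/Kᵢ = -0.6676, so a root lies in (0, 1).
Newton–Raphson from ψ = 0.52:
  ψ = 0.5200: g = -0.22638, g' = -0.5496 → ψ = 0.1081
  ψ = 0.1081: g = -0.00586, g' = -0.6178 → ψ = 0.0986
  ψ = 0.0986: g = 0.00005, g' = -0.6275 → ψ = 0.0987
Converged at ψ = 0.0987.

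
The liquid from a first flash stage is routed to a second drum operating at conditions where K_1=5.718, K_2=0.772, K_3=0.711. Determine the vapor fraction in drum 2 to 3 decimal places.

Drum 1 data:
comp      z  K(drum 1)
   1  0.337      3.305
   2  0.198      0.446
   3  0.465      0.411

V/F (drum 2) = 0.570

Drum 1:
Rachford–Rice: g(ψ₁) = Σ zᵢ(Kᵢ−1)/(1+ψ₁(Kᵢ−1)) = 0.
g(0) = ΣzᵢKᵢ − 1 = 0.393 and g(1) = 1 − Σzᵢ/Kᵢ = -0.677, so a root lies in (0, 1).
Newton iteration, ψ₁⁰ = 0.44:
  ψ₁ = 0.440: g = -0.1291, g' = -0.842 → ψ₁ = 0.287
  ψ₁ = 0.287: g = 0.0079, g' = -0.969 → ψ₁ = 0.295
Converged at ψ₁ = 0.295.
Drum-1 compositions:
  1: x = 0.201, y = 0.663
  2: x = 0.237, y = 0.106
  3: x = 0.563, y = 0.231
Drum-2 feed = drum-1 liquid: z₂ = (0.2007, 0.2366, 0.5627).
Drum 2:
Material balance + equilibrium reduce to Σ zᵢ(Kᵢ−1)/(1+ψ₂(Kᵢ−1)) = 0.
Feasibility: ΣzᵢKᵢ = 1.730, Σzᵢ/Kᵢ = 1.133 — both > 1, two phases present.
Iterate (Newton) starting at ψ₂ = 0.55:
  ψ₂ = 0.550: g = 0.0083, g' = -0.428 → ψ₂ = 0.569
  ψ₂ = 0.569: g = 0.0002, g' = -0.412 → ψ₂ = 0.570
Converged at ψ₂ = 0.570.
  1: x = 0.054, y = 0.311
  2: x = 0.272, y = 0.210
  3: x = 0.674, y = 0.479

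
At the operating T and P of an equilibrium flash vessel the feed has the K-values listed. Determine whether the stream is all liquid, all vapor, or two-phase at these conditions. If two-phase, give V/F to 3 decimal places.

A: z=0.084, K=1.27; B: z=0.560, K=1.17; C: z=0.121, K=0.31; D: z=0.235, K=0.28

ΣzᵢKᵢ = 0.865; Σzᵢ/Kᵢ = 1.774.
Since ΣzᵢKᵢ < 1 the mixture is below its bubble point — single liquid phase.

all liquid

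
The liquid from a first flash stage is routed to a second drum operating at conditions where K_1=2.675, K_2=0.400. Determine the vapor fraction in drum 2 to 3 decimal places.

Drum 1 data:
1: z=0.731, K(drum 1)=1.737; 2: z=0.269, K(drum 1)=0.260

V/F (drum 2) = 0.537

Drum 1:
Material balance + equilibrium reduce to Σ zᵢ(Kᵢ−1)/(1+ψ₁(Kᵢ−1)) = 0.
g(0) = ΣzᵢKᵢ − 1 = 0.340 and g(1) = 1 − Σzᵢ/Kᵢ = -0.455, so a root lies in (0, 1).
Binary case is linear: z₁(K₁−1)(1+ψ₁(K₂−1)) + z₂(K₂−1)(1+ψ₁(K₁−1)) = 0
⇒ ψ₁ = [z₁(K₁−1)+z₂(K₂−1)] / [−(K₁−1)(K₂−1)] = 0.3397/0.5454 = 0.623
Drum-1 compositions:
  1: x = 0.501, y = 0.870
  2: x = 0.499, y = 0.130
Drum-2 feed = drum-1 liquid: z₂ = (0.5010, 0.4990).
Drum 2:
Material balance + equilibrium reduce to Σ zᵢ(Kᵢ−1)/(1+ψ₂(Kᵢ−1)) = 0.
Feasibility: ΣzᵢKᵢ = 1.540, Σzᵢ/Kᵢ = 1.435 — both > 1, two phases present.
Iterate (Newton) starting at ψ₂ = 0.54:
  ψ₂ = 0.540: g = -0.0022, g' = -0.781 → ψ₂ = 0.537
Converged at ψ₂ = 0.537.
  1: x = 0.264, y = 0.705
  2: x = 0.736, y = 0.295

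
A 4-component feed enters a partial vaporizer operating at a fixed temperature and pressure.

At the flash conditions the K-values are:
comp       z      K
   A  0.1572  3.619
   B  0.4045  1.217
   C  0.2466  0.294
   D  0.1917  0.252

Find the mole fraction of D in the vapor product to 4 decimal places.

y_D = 0.0558

Rachford–Rice: g(β) = Σ zᵢ(Kᵢ−1)/(1+β(Kᵢ−1)) = 0.
g(0) = ΣzᵢKᵢ − 1 = 0.1820 and g(1) = 1 − Σzᵢ/Kᵢ = -0.9753, so a root lies in (0, 1).
Newton iteration, β⁰ = 0.5:
  β = 0.5000: g = -0.24070, g' = -0.7850 → β = 0.1934
  β = 0.1934: g = -0.01173, g' = -0.8041 → β = 0.1788
  β = 0.1788: g = 0.00013, g' = -0.8217 → β = 0.1789
Converged at β = 0.1789.
Compositions from xᵢ = zᵢ/(1+β(Kᵢ−1)), yᵢ = Kᵢxᵢ:
  A: x = 0.1070, y = 0.3874
  B: x = 0.3894, y = 0.4739
  C: x = 0.2823, y = 0.0830
  D: x = 0.2213, y = 0.0558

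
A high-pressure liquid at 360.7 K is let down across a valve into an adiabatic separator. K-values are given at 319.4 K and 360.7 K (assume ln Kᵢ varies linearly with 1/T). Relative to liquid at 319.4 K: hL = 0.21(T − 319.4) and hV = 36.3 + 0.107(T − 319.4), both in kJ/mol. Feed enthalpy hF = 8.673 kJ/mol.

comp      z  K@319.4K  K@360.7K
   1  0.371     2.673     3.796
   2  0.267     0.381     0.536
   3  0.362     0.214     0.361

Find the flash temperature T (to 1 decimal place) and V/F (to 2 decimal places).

T = 326.9 K, V/F = 0.20

Adiabatic flash: solve Rachford–Rice at each trial T, then check hF = ψ·hV(T) + (1−ψ)·hL(T).
  T = 319.4 K: K = (2.673, 0.381, 0.214), RR gives ψ = 0.142, H_out = 5.156 kJ/mol
  T = 360.7 K: K = (3.796, 0.536, 0.361), RR gives ψ = 0.427, H_out = 22.363 kJ/mol
  T = 340.0 K: K = (3.218, 0.456, 0.282), RR gives ψ = 0.290, H_out = 14.249 kJ/mol
  T = 329.7 K: K = (2.941, 0.418, 0.247), RR gives ψ = 0.220, H_out = 9.908 kJ/mol
  T = 324.5 K: K = (2.805, 0.399, 0.230), RR gives ψ = 0.182, H_out = 7.574 kJ/mol
  T = 327.1 K: K = (2.873, 0.409, 0.238), RR gives ψ = 0.201, H_out = 8.755 kJ/mol
  T = 325.8 K: K = (2.839, 0.404, 0.234), RR gives ψ = 0.191, H_out = 8.168 kJ/mol
Linear interpolation between T = 325.8 (H_out = 8.168) and T = 327.1 (H_out = 8.755) on hF = 8.673 gives T ≈ 326.9 K, at which ψ = 0.20.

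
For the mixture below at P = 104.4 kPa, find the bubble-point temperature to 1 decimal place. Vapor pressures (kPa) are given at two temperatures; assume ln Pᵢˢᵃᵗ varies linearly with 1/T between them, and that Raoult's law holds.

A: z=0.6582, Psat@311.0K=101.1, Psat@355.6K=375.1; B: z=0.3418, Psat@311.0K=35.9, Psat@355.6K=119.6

T = 319.7 K

Bubble-point temperature: ΣzᵢPᵢˢᵃᵗ(T) = P. Interpolate ln Pᵢˢᵃᵗ = aᵢ + bᵢ/T.
  T = 311.0 K: ΣzᵢPᵢˢᵃᵗ = 78.81 kPa
  T = 355.6 K: ΣzᵢPᵢˢᵃᵗ = 287.77 kPa
  T = 333.3 K: ΣzᵢPᵢˢᵃᵗ = 157.24 kPa
  T = 322.1 K: ΣzᵢPᵢˢᵃᵗ = 112.48 kPa
  T = 316.6 K: ΣzᵢPᵢˢᵃᵗ = 94.60 kPa
  T = 319.4 K: ΣzᵢPᵢˢᵃᵗ = 103.39 kPa
Interpolating between 319.4 K and 322.1 K gives T ≈ 319.7 K.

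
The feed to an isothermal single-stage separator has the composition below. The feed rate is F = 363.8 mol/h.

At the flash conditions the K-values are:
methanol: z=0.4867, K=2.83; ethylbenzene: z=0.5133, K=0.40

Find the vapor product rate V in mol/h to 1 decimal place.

Let ψ = V/F and solve Σ zᵢ(Kᵢ−1)/(1+ψ(Kᵢ−1)) = 0.
Feasibility: ΣzᵢKᵢ = 1.5827, Σzᵢ/Kᵢ = 1.4552 — both > 1, two phases present.
Iterate (Newton) starting at ψ = 0.49:
  ψ = 0.4900: g = 0.03335, g' = -0.8238 → ψ = 0.5305
  ψ = 0.5305: g = 0.00015, g' = -0.8173 → ψ = 0.5307
Converged at ψ = 0.5307.
Then V = ψ·F = 0.5307·363.8 = 193.1 mol/h and L = F − V = 170.7 mol/h.

V = 193.1 mol/h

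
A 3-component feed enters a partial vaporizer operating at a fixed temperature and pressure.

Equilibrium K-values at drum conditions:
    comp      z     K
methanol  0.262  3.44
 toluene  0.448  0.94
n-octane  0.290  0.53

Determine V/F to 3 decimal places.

Newton–Raphson from V/F = 0.68:
  V/F = 0.680: g = 0.0121, g' = -0.361 → V/F = 0.713
  V/F = 0.713: g = 0.0001, g' = -0.354 → V/F = 0.714
Converged at V/F = 0.714.

V/F = 0.714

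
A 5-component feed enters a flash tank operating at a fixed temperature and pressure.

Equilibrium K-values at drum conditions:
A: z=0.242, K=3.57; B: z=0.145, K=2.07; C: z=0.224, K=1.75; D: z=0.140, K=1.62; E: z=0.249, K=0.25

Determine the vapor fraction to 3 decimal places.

Newton–Raphson from ψ = 0.5:
  ψ = 0.500: g = 0.2629, g' = -0.833 → ψ = 0.816
  ψ = 0.816: g = -0.0353, g' = -1.215 → ψ = 0.787
  ψ = 0.787: g = -0.0013, g' = -1.131 → ψ = 0.785
Converged at ψ = 0.785.

ψ = 0.785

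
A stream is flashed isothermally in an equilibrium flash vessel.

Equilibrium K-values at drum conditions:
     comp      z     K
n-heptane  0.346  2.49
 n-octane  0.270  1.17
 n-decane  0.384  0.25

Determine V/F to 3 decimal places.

V/F = 0.339

Material balance + equilibrium reduce to Σ zᵢ(Kᵢ−1)/(1+V/F(Kᵢ−1)) = 0.
Check two-phase: ΣzᵢKᵢ = 1.273 > 1 and Σzᵢ/Kᵢ = 1.906 > 1, so g(0) = 0.273 > 0 and g(1) = -0.906 < 0.
Iterate (Newton) starting at V/F = 0.56:
  V/F = 0.560: g = -0.1736, g' = -0.877 → V/F = 0.362
  V/F = 0.362: g = -0.0172, g' = -0.738 → V/F = 0.339
Converged at V/F = 0.339.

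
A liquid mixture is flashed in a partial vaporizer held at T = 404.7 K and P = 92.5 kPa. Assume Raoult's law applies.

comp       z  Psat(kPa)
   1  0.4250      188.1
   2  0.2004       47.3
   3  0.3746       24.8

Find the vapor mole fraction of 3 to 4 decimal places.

y_3 = 0.1083

Raoult's law: Kᵢ = Pᵢˢᵃᵗ/P = Pᵢˢᵃᵗ/92.5.
  K_1 = 188.1/92.5 = 2.033514, K_2 = 47.3/92.5 = 0.511351, K_3 = 24.8/92.5 = 0.268108
Material balance + equilibrium reduce to Σ zᵢ(Kᵢ−1)/(1+ψ(Kᵢ−1)) = 0.
Check two-phase: ΣzᵢKᵢ = 1.0672 > 1 and Σzᵢ/Kᵢ = 1.9981 > 1, so g(0) = 0.0672 > 0 and g(1) = -0.9981 < 0.
Newton–Raphson from ψ = 0.43:
  ψ = 0.4300: g = -0.21995, g' = -0.7216 → ψ = 0.1252
  ψ = 0.1252: g = -0.01720, g' = -0.6534 → ψ = 0.0989
  ψ = 0.0989: g = 0.00008, g' = -0.6597 → ψ = 0.0990
Converged at ψ = 0.0990.
Compositions from xᵢ = zᵢ/(1+ψ(Kᵢ−1)), yᵢ = Kᵢxᵢ:
  1: x = 0.3856, y = 0.7840
  2: x = 0.2106, y = 0.1077
  3: x = 0.4039, y = 0.1083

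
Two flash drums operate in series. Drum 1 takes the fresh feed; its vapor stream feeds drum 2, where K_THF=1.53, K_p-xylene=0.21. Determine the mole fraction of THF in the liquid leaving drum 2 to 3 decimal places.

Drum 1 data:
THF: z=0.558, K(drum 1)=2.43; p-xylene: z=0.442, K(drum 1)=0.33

x_THF (drum 2) = 0.598

Drum 1:
Iterate (Newton) starting at ψ₁ = 0.5:
  ψ₁ = 0.500: g = 0.0199, g' = -0.837 → ψ₁ = 0.524
Converged at ψ₁ = 0.524.
Drum-1 compositions:
  THF: x = 0.319, y = 0.775
  p-xylene: x = 0.681, y = 0.225
Drum-2 feed = drum-1 vapor: z₂ = (0.7753, 0.2247).
Drum 2:
Material balance + equilibrium reduce to Σ zᵢ(Kᵢ−1)/(1+ψ₂(Kᵢ−1)) = 0.
Feasibility: ΣzᵢKᵢ = 1.233, Σzᵢ/Kᵢ = 1.577 — both > 1, two phases present.
Newton–Raphson from ψ₂ = 0.62:
  ψ₂ = 0.620: g = -0.0387, g' = -0.662 → ψ₂ = 0.562
  ψ₂ = 0.562: g = -0.0024, g' = -0.582 → ψ₂ = 0.557
Converged at ψ₂ = 0.557.
  THF: x = 0.598, y = 0.916
  p-xylene: x = 0.402, y = 0.084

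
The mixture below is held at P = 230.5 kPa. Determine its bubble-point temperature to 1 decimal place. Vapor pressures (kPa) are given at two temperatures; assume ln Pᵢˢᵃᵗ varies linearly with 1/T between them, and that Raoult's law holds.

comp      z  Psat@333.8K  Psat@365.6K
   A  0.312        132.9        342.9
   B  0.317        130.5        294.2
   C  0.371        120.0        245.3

T = 356.0 K

Bubble-point temperature: ΣzᵢPᵢˢᵃᵗ(T) = P. Interpolate ln Pᵢˢᵃᵗ = aᵢ + bᵢ/T.
  T = 333.8 K: ΣzᵢPᵢˢᵃᵗ = 127.35 kPa
  T = 365.6 K: ΣzᵢPᵢˢᵃᵗ = 291.25 kPa
  T = 349.7 K: ΣzᵢPᵢˢᵃᵗ = 196.02 kPa
  T = 357.6 K: ΣzᵢPᵢˢᵃᵗ = 239.63 kPa
  T = 353.6 K: ΣzᵢPᵢˢᵃᵗ = 216.69 kPa
  T = 355.6 K: ΣzᵢPᵢˢᵃᵗ = 227.93 kPa
Interpolating between 355.6 K and 357.6 K gives T ≈ 356.0 K.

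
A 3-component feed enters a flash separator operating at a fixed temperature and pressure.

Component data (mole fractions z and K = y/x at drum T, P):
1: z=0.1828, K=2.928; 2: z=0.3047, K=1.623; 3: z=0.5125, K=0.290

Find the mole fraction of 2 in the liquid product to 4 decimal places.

Rachford–Rice: g(V/F) = Σ zᵢ(Kᵢ−1)/(1+V/F(Kᵢ−1)) = 0.
Check two-phase: ΣzᵢKᵢ = 1.1784 > 1 and Σzᵢ/Kᵢ = 2.0174 > 1, so g(0) = 0.1784 > 0 and g(1) = -1.0174 < 0.
Newton–Raphson from V/F = 0.61:
  V/F = 0.6100: g = -0.34235, g' = -1.0095 → V/F = 0.2709
  V/F = 0.2709: g = -0.05657, g' = -0.7759 → V/F = 0.1980
  V/F = 0.1980: g = 0.00069, g' = -0.7994 → V/F = 0.1988
Converged at V/F = 0.1988.
Compositions from xᵢ = zᵢ/(1+V/F(Kᵢ−1)), yᵢ = Kᵢxᵢ:
  1: x = 0.1321, y = 0.3869
  2: x = 0.2711, y = 0.4400
  3: x = 0.5967, y = 0.1731

x_2 = 0.2711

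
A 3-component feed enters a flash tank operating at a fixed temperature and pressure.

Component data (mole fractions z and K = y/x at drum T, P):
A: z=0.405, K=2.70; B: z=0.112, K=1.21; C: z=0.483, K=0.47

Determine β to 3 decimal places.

β = 0.577

Rachford–Rice: g(β) = Σ zᵢ(Kᵢ−1)/(1+β(Kᵢ−1)) = 0.
Feasibility: ΣzᵢKᵢ = 1.456, Σzᵢ/Kᵢ = 1.270 — both > 1, two phases present.
Iterate (Newton) starting at β = 0.5:
  β = 0.500: g = 0.0452, g' = -0.597 → β = 0.576
  β = 0.576: g = 0.0006, g' = -0.584 → β = 0.577
Converged at β = 0.577.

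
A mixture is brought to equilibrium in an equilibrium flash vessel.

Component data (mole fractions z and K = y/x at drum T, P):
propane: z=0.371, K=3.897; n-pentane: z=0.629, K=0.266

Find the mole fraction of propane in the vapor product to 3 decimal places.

y_propane = 0.788

Newton–Raphson from V/F = 0.5:
  V/F = 0.500: g = -0.2904, g' = -1.365 → V/F = 0.287
  V/F = 0.287: g = 0.0016, g' = -1.472 → V/F = 0.288
Converged at V/F = 0.288.
Compositions from xᵢ = zᵢ/(1+V/F(Kᵢ−1)), yᵢ = Kᵢxᵢ:
  propane: x = 0.202, y = 0.788
  n-pentane: x = 0.798, y = 0.212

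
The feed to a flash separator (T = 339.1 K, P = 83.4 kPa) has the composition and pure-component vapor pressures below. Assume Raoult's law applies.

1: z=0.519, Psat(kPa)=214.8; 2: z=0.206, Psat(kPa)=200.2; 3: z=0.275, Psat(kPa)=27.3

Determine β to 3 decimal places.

β = 0.897

Raoult's law: Kᵢ = Pᵢˢᵃᵗ/P = Pᵢˢᵃᵗ/83.4.
  K_1 = 214.8/83.4 = 2.57554, K_2 = 200.2/83.4 = 2.40048, K_3 = 27.3/83.4 = 0.32734
Material balance + equilibrium reduce to Σ zᵢ(Kᵢ−1)/(1+β(Kᵢ−1)) = 0.
g(0) = ΣzᵢKᵢ − 1 = 0.921 and g(1) = 1 − Σzᵢ/Kᵢ = -0.127, so a root lies in (0, 1).
Iterate (Newton) starting at β = 0.44:
  β = 0.440: g = 0.3987, g' = -0.855 → β = 0.906
  β = 0.906: g = -0.0099, g' = -1.113 → β = 0.897
Converged at β = 0.897.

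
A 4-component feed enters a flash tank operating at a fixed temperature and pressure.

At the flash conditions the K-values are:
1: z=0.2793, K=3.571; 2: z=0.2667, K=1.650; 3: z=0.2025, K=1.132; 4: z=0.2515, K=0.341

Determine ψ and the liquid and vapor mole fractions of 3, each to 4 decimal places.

ψ = 0.8300, x_3 = 0.1825, y_3 = 0.2066

Let ψ = V/F and solve Σ zᵢ(Kᵢ−1)/(1+ψ(Kᵢ−1)) = 0.
Check two-phase: ΣzᵢKᵢ = 1.7524 > 1 and Σzᵢ/Kᵢ = 1.1563 > 1, so g(0) = 0.7524 > 0 and g(1) = -0.1563 < 0.
Newton–Raphson from ψ = 0.58:
  ψ = 0.5800: g = 0.17069, g' = -0.6461 → ψ = 0.8442
  ψ = 0.8442: g = -0.01106, g' = -0.7883 → ψ = 0.8301
  ψ = 0.8301: g = -0.00013, g' = -0.7707 → ψ = 0.8300
Converged at ψ = 0.8300.
Compositions from xᵢ = zᵢ/(1+ψ(Kᵢ−1)), yᵢ = Kᵢxᵢ:
  1: x = 0.0891, y = 0.3183
  2: x = 0.1732, y = 0.2858
  3: x = 0.1825, y = 0.2066
  4: x = 0.5551, y = 0.1893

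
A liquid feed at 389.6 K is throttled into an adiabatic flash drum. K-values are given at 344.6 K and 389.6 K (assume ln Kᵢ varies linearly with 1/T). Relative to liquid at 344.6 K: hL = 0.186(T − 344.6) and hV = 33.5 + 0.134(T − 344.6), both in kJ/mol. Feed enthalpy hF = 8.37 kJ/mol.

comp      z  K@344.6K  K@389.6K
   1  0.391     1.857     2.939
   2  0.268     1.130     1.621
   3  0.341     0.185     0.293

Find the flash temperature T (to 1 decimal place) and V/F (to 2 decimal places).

Adiabatic flash: solve Rachford–Rice at each trial T, then check hF = ψ·hV(T) + (1−ψ)·hL(T).
  T = 344.6 K: K = (1.857, 1.130, 0.185), RR gives ψ = 0.177, H_out = 5.945 kJ/mol
  T = 389.6 K: K = (2.939, 1.621, 0.293), RR gives ψ = 0.659, H_out = 28.889 kJ/mol
  T = 367.1 K: K = (2.369, 1.368, 0.236), RR gives ψ = 0.475, H_out = 19.526 kJ/mol
  T = 355.9 K: K = (2.107, 1.248, 0.210), RR gives ψ = 0.351, H_out = 13.653 kJ/mol
  T = 350.2 K: K = (1.979, 1.188, 0.197), RR gives ψ = 0.272, H_out = 10.069 kJ/mol
  T = 347.4 K: K = (1.917, 1.159, 0.191), RR gives ψ = 0.227, H_out = 8.096 kJ/mol
  T = 348.8 K: K = (1.948, 1.173, 0.194), RR gives ψ = 0.250, H_out = 9.103 kJ/mol
Linear interpolation between T = 347.4 (H_out = 8.096) and T = 348.8 (H_out = 9.103) on hF = 8.37 gives T ≈ 347.8 K, at which ψ = 0.23.

T = 347.8 K, V/F = 0.23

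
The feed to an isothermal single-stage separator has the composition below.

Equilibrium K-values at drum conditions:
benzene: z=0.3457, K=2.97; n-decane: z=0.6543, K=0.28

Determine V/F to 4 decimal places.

V/F = 0.1480

Rachford–Rice: g(V/F) = Σ zᵢ(Kᵢ−1)/(1+V/F(Kᵢ−1)) = 0.
Check two-phase: ΣzᵢKᵢ = 1.2099 > 1 and Σzᵢ/Kᵢ = 2.4532 > 1, so g(0) = 0.2099 > 0 and g(1) = -1.4532 < 0.
Binary case is linear: z₁(K₁−1)(1+V/F(K₂−1)) + z₂(K₂−1)(1+V/F(K₁−1)) = 0
⇒ V/F = [z₁(K₁−1)+z₂(K₂−1)] / [−(K₁−1)(K₂−1)] = 0.20993/1.41840 = 0.1480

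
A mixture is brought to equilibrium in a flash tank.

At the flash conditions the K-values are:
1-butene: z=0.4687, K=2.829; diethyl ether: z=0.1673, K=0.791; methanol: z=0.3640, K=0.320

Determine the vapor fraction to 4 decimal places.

Newton iteration, ψ⁰ = 0.46:
  ψ = 0.4600: g = 0.06669, g' = -0.8278 → ψ = 0.5406
  ψ = 0.5406: g = 0.00026, g' = -0.8266 → ψ = 0.5409
Converged at ψ = 0.5409.

ψ = 0.5409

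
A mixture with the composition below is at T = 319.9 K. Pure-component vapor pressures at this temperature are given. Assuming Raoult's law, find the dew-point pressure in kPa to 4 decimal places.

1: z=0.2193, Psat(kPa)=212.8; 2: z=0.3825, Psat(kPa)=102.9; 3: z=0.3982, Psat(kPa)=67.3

At the dew point ψ → 1, so Σzᵢ/Kᵢ = 1 with Kᵢ = Pᵢˢᵃᵗ/P ⇒ 1/P = Σzᵢ/Pᵢˢᵃᵗ.
1/P = 0.2193/212.8 + 0.3825/102.9 + 0.3982/67.3 = 0.0106645 ⇒ P = 93.7687 kPa

Pdew = 93.7687 kPa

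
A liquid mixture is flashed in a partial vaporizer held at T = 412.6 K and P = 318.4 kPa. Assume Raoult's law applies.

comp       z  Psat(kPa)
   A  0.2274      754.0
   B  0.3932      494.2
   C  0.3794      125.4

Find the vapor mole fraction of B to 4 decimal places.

y_B = 0.4685

Raoult's law: Kᵢ = Pᵢˢᵃᵗ/P = Pᵢˢᵃᵗ/318.4.
  K_A = 754.0/318.4 = 2.368090, K_B = 494.2/318.4 = 1.552136, K_C = 125.4/318.4 = 0.393844
Iterate (Newton) starting at β = 0.42:
  β = 0.4200: g = 0.06529, g' = -0.5015 → β = 0.5502
  β = 0.5502: g = -0.00103, g' = -0.5229 → β = 0.5482
Converged at β = 0.5482.
Compositions from xᵢ = zᵢ/(1+β(Kᵢ−1)), yᵢ = Kᵢxᵢ:
  A: x = 0.1299, y = 0.3077
  B: x = 0.3018, y = 0.4685
  C: x = 0.5682, y = 0.2238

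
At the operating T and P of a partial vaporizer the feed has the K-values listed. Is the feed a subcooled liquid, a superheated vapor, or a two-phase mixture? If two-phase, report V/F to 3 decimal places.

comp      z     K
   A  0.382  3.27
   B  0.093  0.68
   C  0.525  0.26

two-phase, V/F = 0.286

ΣzᵢKᵢ = 1.449; Σzᵢ/Kᵢ = 2.273.
Both exceed 1, so a two-phase solution exists.
Rachford–Rice: g(ψ) = Σ zᵢ(Kᵢ−1)/(1+ψ(Kᵢ−1)) = 0.
Iterate (Newton) starting at ψ = 0.5:
  ψ = 0.500: g = -0.2459, g' = -1.170 → ψ = 0.290
  ψ = 0.290: g = -0.0042, g' = -1.194 → ψ = 0.286
Converged at ψ = 0.286.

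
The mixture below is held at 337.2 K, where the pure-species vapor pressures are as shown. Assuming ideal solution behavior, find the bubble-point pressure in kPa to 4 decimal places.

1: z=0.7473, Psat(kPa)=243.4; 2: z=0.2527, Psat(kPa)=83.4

Pbub = 202.9680 kPa

At the bubble point ψ → 0, so ΣzᵢKᵢ = 1 with Kᵢ = Pᵢˢᵃᵗ/P ⇒ P = ΣzᵢPᵢˢᵃᵗ.
P = 0.7473·243.4 + 0.2527·83.4 = 202.9680 kPa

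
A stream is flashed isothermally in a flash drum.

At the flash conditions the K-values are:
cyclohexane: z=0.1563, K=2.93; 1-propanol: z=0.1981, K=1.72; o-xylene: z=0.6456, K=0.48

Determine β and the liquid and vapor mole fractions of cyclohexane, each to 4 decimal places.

Newton iteration, β⁰ = 0.54:
  β = 0.5400: g = -0.21637, g' = -0.5303 → β = 0.1320
  β = 0.1320: g = 0.01020, g' = -0.6567 → β = 0.1475
  β = 0.1475: g = 0.00012, g' = -0.6414 → β = 0.1477
Converged at β = 0.1477.
Compositions from xᵢ = zᵢ/(1+β(Kᵢ−1)), yᵢ = Kᵢxᵢ:
  cyclohexane: x = 0.1216, y = 0.3564
  1-propanol: x = 0.1791, y = 0.3080
  o-xylene: x = 0.6993, y = 0.3357

β = 0.1477, x_cyclohexane = 0.1216, y_cyclohexane = 0.3564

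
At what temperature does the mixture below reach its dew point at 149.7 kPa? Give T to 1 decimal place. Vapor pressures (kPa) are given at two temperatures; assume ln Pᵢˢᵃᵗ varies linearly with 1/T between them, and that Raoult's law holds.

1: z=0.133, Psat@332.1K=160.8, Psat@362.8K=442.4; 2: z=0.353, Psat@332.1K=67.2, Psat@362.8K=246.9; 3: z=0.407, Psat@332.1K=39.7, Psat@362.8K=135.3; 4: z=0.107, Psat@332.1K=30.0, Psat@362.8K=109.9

T = 358.6 K

Dew-point temperature: Σzᵢ·P/Pᵢˢᵃᵗ(T) = 1. Interpolate ln Pᵢˢᵃᵗ = aᵢ + bᵢ/T.
  T = 332.1 K: ΣzᵢP/Pᵢˢᵃᵗ = 2.9788
  T = 362.8 K: ΣzᵢP/Pᵢˢᵃᵗ = 0.8551
  T = 347.5 K: ΣzᵢP/Pᵢˢᵃᵗ = 1.5487
  T = 355.1 K: ΣzᵢP/Pᵢˢᵃᵗ = 1.1455
  T = 359.0 K: ΣzᵢP/Pᵢˢᵃᵗ = 0.9863
  T = 357.1 K: ΣzᵢP/Pᵢˢᵃᵗ = 1.0604
Interpolating between 357.1 K and 359.0 K gives T ≈ 358.6 K.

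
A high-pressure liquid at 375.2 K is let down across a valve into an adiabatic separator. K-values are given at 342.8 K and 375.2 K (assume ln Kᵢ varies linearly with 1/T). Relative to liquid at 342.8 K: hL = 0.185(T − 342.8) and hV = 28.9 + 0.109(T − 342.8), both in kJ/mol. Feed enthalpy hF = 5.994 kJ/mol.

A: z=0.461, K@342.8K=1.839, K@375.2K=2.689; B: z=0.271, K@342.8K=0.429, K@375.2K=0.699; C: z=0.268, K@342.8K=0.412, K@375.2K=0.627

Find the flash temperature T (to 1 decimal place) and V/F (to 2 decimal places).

Adiabatic flash: solve Rachford–Rice at each trial T, then check hF = ψ·hV(T) + (1−ψ)·hL(T).
  T = 342.8 K: K = (1.839, 0.429, 0.412), RR gives ψ = 0.153, H_out = 4.425 kJ/mol
  T = 375.2 K: K = (2.689, 0.699, 0.627), RR gives ψ = 1.000, H_out = 32.432 kJ/mol
  T = 359.0 K: K = (2.243, 0.554, 0.513), RR gives ψ = 0.554, H_out = 18.322 kJ/mol
  T = 350.9 K: K = (2.036, 0.489, 0.461), RR gives ψ = 0.357, H_out = 11.607 kJ/mol
  T = 346.9 K: K = (1.937, 0.459, 0.436), RR gives ψ = 0.259, H_out = 8.171 kJ/mol
  T = 344.9 K: K = (1.889, 0.444, 0.424), RR gives ψ = 0.208, H_out = 6.380 kJ/mol
Linear interpolation between T = 342.8 (H_out = 4.425) and T = 344.9 (H_out = 6.380) on hF = 5.994 gives T ≈ 344.5 K, at which ψ = 0.20.

T = 344.5 K, V/F = 0.20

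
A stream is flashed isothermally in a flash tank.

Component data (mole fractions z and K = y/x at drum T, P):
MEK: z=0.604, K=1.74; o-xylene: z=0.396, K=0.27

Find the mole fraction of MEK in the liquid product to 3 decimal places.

Let β = V/F and solve Σ zᵢ(Kᵢ−1)/(1+β(Kᵢ−1)) = 0.
g(0) = ΣzᵢKᵢ − 1 = 0.158 and g(1) = 1 − Σzᵢ/Kᵢ = -0.814, so a root lies in (0, 1).
Newton–Raphson from β = 0.5:
  β = 0.500: g = -0.1290, g' = -0.700 → β = 0.316
  β = 0.316: g = -0.0133, g' = -0.574 → β = 0.292
Converged at β = 0.292.
Compositions from xᵢ = zᵢ/(1+β(Kᵢ−1)), yᵢ = Kᵢxᵢ:
  MEK: x = 0.497, y = 0.864
  o-xylene: x = 0.503, y = 0.136

x_MEK = 0.497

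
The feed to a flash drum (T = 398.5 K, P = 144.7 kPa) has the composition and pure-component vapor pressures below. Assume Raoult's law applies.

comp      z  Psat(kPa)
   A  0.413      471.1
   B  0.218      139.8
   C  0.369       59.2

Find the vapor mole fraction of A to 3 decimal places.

Raoult's law: Kᵢ = Pᵢˢᵃᵗ/P = Pᵢˢᵃᵗ/144.7.
  K_A = 471.1/144.7 = 3.25570, K_B = 139.8/144.7 = 0.96614, K_C = 59.2/144.7 = 0.40912
Rachford–Rice: g(ψ) = Σ zᵢ(Kᵢ−1)/(1+ψ(Kᵢ−1)) = 0.
Feasibility: ΣzᵢKᵢ = 1.706, Σzᵢ/Kᵢ = 1.254 — both > 1, two phases present.
Newton–Raphson from ψ = 0.5:
  ψ = 0.500: g = 0.1208, g' = -0.724 → ψ = 0.667
  ψ = 0.667: g = 0.0046, g' = -0.686 → ψ = 0.674
Converged at ψ = 0.674.
Compositions from xᵢ = zᵢ/(1+ψ(Kᵢ−1)), yᵢ = Kᵢxᵢ:
  A: x = 0.164, y = 0.534
  B: x = 0.223, y = 0.216
  C: x = 0.613, y = 0.251

y_A = 0.534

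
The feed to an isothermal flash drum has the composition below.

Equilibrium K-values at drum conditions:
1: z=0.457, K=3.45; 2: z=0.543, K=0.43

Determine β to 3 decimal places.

β = 0.580

Binary case is linear: z₁(K₁−1)(1+β(K₂−1)) + z₂(K₂−1)(1+β(K₁−1)) = 0
⇒ β = [z₁(K₁−1)+z₂(K₂−1)] / [−(K₁−1)(K₂−1)] = 0.8101/1.3965 = 0.580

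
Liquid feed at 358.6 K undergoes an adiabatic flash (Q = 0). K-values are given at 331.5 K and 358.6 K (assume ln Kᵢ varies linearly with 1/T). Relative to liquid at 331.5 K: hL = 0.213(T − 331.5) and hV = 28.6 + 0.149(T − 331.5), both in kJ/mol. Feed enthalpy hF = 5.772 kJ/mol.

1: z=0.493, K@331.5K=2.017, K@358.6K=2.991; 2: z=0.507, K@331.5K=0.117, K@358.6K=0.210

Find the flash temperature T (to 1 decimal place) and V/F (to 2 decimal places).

Adiabatic flash: solve Rachford–Rice at each trial T, then check hF = ψ·hV(T) + (1−ψ)·hL(T).
  T = 331.5 K: K = (2.017, 0.117), RR gives ψ = 0.060, H_out = 1.710 kJ/mol
  T = 358.6 K: K = (2.991, 0.210), RR gives ψ = 0.369, H_out = 15.697 kJ/mol
  T = 345.1 K: K = (2.477, 0.159), RR gives ψ = 0.243, H_out = 9.629 kJ/mol
  T = 338.3 K: K = (2.240, 0.137), RR gives ψ = 0.162, H_out = 6.015 kJ/mol
  T = 334.9 K: K = (2.127, 0.127), RR gives ψ = 0.114, H_out = 3.972 kJ/mol
  T = 336.6 K: K = (2.183, 0.132), RR gives ψ = 0.139, H_out = 5.017 kJ/mol
Linear interpolation between T = 336.6 (H_out = 5.017) and T = 338.3 (H_out = 6.015) on hF = 5.772 gives T ≈ 337.9 K, at which ψ = 0.16.

T = 337.9 K, V/F = 0.16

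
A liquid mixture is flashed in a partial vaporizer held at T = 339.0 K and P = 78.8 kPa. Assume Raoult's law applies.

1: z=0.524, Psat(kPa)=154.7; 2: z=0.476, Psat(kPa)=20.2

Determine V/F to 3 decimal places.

Raoult's law: Kᵢ = Pᵢˢᵃᵗ/P = Pᵢˢᵃᵗ/78.8.
  K_1 = 154.7/78.8 = 1.96320, K_2 = 20.2/78.8 = 0.25635
Rachford–Rice: g(V/F) = Σ zᵢ(Kᵢ−1)/(1+V/F(Kᵢ−1)) = 0.
Check two-phase: ΣzᵢKᵢ = 1.151 > 1 and Σzᵢ/Kᵢ = 2.124 > 1, so g(0) = 0.151 > 0 and g(1) = -1.124 < 0.
Newton–Raphson from V/F = 0.64:
  V/F = 0.640: g = -0.3632, g' = -1.145 → V/F = 0.323
  V/F = 0.323: g = -0.0807, g' = -0.739 → V/F = 0.213
  V/F = 0.213: g = -0.0021, g' = -0.706 → V/F = 0.210
Converged at V/F = 0.210.

V/F = 0.210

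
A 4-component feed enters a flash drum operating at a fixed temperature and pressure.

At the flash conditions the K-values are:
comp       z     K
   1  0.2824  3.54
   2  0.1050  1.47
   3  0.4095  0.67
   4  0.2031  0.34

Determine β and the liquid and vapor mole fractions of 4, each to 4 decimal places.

Newton iteration, β⁰ = 0.5:
  β = 0.5000: g = -0.00596, g' = -0.6298 → β = 0.4905
  β = 0.4905: g = 0.00002, g' = -0.6334 → β = 0.4906
Converged at β = 0.4906.
Compositions from xᵢ = zᵢ/(1+β(Kᵢ−1)), yᵢ = Kᵢxᵢ:
  1: x = 0.1257, y = 0.4451
  2: x = 0.0853, y = 0.1254
  3: x = 0.4886, y = 0.3274
  4: x = 0.3003, y = 0.1021

β = 0.4906, x_4 = 0.3003, y_4 = 0.1021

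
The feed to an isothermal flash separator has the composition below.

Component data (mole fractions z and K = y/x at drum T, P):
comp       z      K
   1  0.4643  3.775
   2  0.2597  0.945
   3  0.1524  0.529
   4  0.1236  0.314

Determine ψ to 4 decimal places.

Let ψ = V/F and solve Σ zᵢ(Kᵢ−1)/(1+ψ(Kᵢ−1)) = 0.
Feasibility: ΣzᵢKᵢ = 2.1176, Σzᵢ/Kᵢ = 1.0795 — both > 1, two phases present.
Newton–Raphson from ψ = 0.5:
  ψ = 0.5000: g = 0.30202, g' = -0.8207 → ψ = 0.8680
  ψ = 0.8680: g = 0.03196, g' = -0.7607 → ψ = 0.9100
  ψ = 0.9100: g = -0.00086, g' = -0.8042 → ψ = 0.9090
Converged at ψ = 0.9090.

ψ = 0.9090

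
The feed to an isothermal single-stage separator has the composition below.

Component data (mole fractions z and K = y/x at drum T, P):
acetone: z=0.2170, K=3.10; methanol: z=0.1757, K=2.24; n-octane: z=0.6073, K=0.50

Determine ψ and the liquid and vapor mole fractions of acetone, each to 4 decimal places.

Let ψ = V/F and solve Σ zᵢ(Kᵢ−1)/(1+ψ(Kᵢ−1)) = 0.
g(0) = ΣzᵢKᵢ − 1 = 0.3699 and g(1) = 1 − Σzᵢ/Kᵢ = -0.3630, so a root lies in (0, 1).
Newton–Raphson from ψ = 0.53:
  ψ = 0.5300: g = -0.06600, g' = -0.5937 → ψ = 0.4188
  ψ = 0.4188: g = 0.00175, g' = -0.6308 → ψ = 0.4216
Converged at ψ = 0.4216.
Compositions from xᵢ = zᵢ/(1+ψ(Kᵢ−1)), yᵢ = Kᵢxᵢ:
  acetone: x = 0.1151, y = 0.3568
  methanol: x = 0.1154, y = 0.2584
  n-octane: x = 0.7695, y = 0.3848

ψ = 0.4216, x_acetone = 0.1151, y_acetone = 0.3568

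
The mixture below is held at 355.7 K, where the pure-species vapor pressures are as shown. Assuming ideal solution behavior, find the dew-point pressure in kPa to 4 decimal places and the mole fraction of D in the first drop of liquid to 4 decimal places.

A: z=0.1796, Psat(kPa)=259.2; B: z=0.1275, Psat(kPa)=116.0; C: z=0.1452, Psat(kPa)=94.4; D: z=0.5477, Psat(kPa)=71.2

Pdew = 90.7228 kPa, x_D = 0.6979

At the dew point ψ → 1, so Σzᵢ/Kᵢ = 1 with Kᵢ = Pᵢˢᵃᵗ/P ⇒ 1/P = Σzᵢ/Pᵢˢᵃᵗ.
1/P = 0.1796/259.2 + 0.1275/116.0 + 0.1452/94.4 + 0.5477/71.2 = 0.0110226 ⇒ P = 90.7228 kPa
xᵢ = zᵢP/Pᵢˢᵃᵗ ⇒ x_D = 0.5477·90.7228/71.2 = 0.6979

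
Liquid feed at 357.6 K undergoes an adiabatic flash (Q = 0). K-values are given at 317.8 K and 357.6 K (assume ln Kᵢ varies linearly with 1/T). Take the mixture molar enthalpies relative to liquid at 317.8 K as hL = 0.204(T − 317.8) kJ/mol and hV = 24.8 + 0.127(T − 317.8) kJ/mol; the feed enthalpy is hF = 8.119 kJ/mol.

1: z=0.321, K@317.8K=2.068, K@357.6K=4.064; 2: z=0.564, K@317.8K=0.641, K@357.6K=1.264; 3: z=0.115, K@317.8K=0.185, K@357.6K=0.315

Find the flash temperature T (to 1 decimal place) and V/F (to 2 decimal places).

Adiabatic flash: solve Rachford–Rice at each trial T, then check hF = ψ·hV(T) + (1−ψ)·hL(T).
  T = 317.8 K: K = (2.068, 0.641, 0.185), RR gives ψ = 0.095, H_out = 2.358 kJ/mol
  T = 357.6 K: K = (4.064, 1.264, 0.315), RR gives ψ = 1.000, H_out = 29.855 kJ/mol
  T = 337.7 K: K = (2.957, 0.918, 0.245), RR gives ψ = 0.760, H_out = 21.738 kJ/mol
  T = 327.8 K: K = (2.489, 0.772, 0.214), RR gives ψ = 0.457, H_out = 13.016 kJ/mol
  T = 322.8 K: K = (2.272, 0.705, 0.199), RR gives ψ = 0.281, H_out = 7.892 kJ/mol
  T = 325.3 K: K = (2.379, 0.738, 0.207), RR gives ψ = 0.370, H_out = 10.499 kJ/mol
  T = 324.1 K: K = (2.327, 0.722, 0.203), RR gives ψ = 0.328, H_out = 9.259 kJ/mol
Linear interpolation between T = 322.8 (H_out = 7.892) and T = 324.1 (H_out = 9.259) on hF = 8.119 gives T ≈ 323.0 K, at which ψ = 0.29.

T = 323.0 K, V/F = 0.29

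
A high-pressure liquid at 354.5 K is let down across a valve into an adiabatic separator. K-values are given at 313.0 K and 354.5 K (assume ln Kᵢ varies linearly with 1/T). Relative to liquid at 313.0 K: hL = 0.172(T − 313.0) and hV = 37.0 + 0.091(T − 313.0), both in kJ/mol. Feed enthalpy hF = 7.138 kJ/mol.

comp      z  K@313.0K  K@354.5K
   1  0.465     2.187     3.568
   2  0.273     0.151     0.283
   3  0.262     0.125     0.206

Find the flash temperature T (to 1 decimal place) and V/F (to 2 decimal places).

Adiabatic flash: solve Rachford–Rice at each trial T, then check hF = ψ·hV(T) + (1−ψ)·hL(T).
  T = 313.0 K: K = (2.187, 0.151, 0.125), RR gives ψ = 0.089, H_out = 3.289 kJ/mol
  T = 354.5 K: K = (3.568, 0.283, 0.206), RR gives ψ = 0.407, H_out = 20.832 kJ/mol
  T = 333.8 K: K = (2.838, 0.211, 0.163), RR gives ψ = 0.281, H_out = 13.504 kJ/mol
  T = 323.4 K: K = (2.502, 0.179, 0.143), RR gives ψ = 0.198, H_out = 8.964 kJ/mol
  T = 318.2 K: K = (2.342, 0.165, 0.134), RR gives ψ = 0.148, H_out = 6.312 kJ/mol
  T = 320.8 K: K = (2.421, 0.172, 0.139), RR gives ψ = 0.174, H_out = 7.678 kJ/mol
  T = 319.5 K: K = (2.381, 0.168, 0.136), RR gives ψ = 0.161, H_out = 7.006 kJ/mol
Linear interpolation between T = 319.5 (H_out = 7.006) and T = 320.8 (H_out = 7.678) on hF = 7.138 gives T ≈ 319.8 K, at which ψ = 0.16.

T = 319.8 K, V/F = 0.16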